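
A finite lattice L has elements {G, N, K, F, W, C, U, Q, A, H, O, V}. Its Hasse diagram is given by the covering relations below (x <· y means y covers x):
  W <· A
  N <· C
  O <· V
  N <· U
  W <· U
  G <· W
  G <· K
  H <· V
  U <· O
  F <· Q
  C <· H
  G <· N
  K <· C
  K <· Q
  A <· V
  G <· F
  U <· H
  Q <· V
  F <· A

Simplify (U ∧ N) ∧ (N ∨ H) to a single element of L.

U ∧ N = N
N ∨ H = H
N ∧ H = N

N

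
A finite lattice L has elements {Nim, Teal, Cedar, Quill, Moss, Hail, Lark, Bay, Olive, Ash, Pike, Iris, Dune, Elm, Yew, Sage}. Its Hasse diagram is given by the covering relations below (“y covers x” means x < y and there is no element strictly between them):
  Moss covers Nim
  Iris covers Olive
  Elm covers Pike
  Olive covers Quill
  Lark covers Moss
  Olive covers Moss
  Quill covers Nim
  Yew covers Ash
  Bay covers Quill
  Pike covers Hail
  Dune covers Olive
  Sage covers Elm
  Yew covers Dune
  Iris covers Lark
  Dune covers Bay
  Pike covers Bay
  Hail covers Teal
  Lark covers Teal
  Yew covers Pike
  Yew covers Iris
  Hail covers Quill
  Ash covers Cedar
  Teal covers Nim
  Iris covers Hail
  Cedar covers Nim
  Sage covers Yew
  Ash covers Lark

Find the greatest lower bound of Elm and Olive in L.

Common lower bounds of {Elm, Olive}: Nim, Quill.
The greatest among these is Quill.

Quill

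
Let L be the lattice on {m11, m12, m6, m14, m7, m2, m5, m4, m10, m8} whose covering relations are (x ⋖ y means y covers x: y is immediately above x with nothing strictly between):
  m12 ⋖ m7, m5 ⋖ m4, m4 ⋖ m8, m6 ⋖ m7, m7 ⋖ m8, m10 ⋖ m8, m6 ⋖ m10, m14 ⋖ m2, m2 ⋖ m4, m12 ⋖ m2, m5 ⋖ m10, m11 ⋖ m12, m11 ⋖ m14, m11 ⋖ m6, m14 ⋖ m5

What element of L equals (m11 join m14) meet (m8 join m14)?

m14

m11 ∨ m14 = m14
m8 ∨ m14 = m8
m14 ∧ m8 = m14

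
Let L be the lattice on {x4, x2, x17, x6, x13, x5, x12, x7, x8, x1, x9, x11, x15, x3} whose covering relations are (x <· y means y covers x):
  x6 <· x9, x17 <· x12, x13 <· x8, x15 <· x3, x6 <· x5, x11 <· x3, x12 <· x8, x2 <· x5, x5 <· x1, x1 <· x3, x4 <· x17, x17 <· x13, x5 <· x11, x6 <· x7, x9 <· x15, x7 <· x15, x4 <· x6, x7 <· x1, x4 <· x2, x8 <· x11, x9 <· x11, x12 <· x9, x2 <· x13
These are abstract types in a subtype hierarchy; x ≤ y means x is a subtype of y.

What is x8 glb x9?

x12

Common lower bounds of {x8, x9}: x12, x17, x4.
The greatest among these is x12.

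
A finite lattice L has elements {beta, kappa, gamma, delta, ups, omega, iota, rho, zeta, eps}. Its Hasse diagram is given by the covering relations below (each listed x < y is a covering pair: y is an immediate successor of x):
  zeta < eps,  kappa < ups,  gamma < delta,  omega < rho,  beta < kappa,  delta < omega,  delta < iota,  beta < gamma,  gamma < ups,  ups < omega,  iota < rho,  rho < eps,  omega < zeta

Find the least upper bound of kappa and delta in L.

omega

Common upper bounds of {kappa, delta}: eps, omega, rho, zeta.
The least among these is omega.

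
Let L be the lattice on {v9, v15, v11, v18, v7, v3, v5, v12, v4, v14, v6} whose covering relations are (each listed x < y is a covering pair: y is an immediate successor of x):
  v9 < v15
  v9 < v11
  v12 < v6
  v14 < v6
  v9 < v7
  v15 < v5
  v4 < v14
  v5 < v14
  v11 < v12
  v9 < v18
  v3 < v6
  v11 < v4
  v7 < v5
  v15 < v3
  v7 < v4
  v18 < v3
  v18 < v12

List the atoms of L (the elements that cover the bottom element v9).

v11, v15, v18, v7

The atoms are exactly the elements that cover v9: v11, v15, v18, v7.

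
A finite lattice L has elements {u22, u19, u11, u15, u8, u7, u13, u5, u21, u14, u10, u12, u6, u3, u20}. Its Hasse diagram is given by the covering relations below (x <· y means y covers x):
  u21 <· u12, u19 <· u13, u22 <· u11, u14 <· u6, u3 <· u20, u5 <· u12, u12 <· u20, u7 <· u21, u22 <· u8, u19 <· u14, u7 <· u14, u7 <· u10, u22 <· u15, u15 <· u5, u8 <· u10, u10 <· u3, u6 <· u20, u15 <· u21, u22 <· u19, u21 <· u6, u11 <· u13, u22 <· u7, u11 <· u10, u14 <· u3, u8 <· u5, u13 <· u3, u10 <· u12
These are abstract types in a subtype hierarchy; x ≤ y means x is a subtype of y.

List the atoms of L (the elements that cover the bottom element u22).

The atoms are exactly the elements that cover u22: u11, u15, u19, u7, u8.

u11, u15, u19, u7, u8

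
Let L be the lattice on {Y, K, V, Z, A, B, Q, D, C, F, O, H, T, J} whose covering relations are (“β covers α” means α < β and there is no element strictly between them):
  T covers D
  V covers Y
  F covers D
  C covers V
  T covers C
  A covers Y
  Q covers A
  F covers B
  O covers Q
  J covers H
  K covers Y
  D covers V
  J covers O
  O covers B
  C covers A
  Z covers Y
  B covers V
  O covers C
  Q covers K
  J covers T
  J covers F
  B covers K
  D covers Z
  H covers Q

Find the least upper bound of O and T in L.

Common upper bounds of {O, T}: J.
The least among these is J.

J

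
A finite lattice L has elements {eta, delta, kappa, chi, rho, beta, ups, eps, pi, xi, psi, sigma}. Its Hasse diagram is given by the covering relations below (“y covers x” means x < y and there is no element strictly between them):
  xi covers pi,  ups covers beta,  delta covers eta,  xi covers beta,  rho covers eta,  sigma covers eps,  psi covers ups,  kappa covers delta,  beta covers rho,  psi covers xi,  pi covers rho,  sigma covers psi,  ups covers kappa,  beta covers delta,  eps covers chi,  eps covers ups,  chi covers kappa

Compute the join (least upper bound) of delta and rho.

beta

Common upper bounds of {delta, rho}: beta, eps, psi, sigma, ups, xi.
The least among these is beta.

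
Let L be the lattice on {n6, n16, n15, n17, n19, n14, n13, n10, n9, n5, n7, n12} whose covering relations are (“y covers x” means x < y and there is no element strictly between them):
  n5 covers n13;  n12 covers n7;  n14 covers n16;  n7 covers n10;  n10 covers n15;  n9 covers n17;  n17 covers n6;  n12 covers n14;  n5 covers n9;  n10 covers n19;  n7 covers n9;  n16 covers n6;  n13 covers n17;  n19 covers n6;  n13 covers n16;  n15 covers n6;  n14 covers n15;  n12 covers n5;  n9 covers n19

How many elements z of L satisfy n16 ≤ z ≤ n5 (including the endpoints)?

3

The interval [n16, n5] = {n13, n16, n5}, which has 3 elements.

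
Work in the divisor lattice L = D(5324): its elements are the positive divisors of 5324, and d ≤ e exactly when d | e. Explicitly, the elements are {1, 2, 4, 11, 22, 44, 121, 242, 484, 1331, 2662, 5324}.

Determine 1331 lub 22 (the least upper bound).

2662

In the divisibility order, the join is the least common multiple: lcm(1331, 22) = 2662.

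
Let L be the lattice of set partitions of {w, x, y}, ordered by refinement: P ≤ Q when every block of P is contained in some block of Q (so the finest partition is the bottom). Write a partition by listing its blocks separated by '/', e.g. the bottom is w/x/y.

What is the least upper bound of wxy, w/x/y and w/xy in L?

wxy

The join of wxy, w/x/y, w/xy merges any blocks that overlap across the partitions, giving wxy.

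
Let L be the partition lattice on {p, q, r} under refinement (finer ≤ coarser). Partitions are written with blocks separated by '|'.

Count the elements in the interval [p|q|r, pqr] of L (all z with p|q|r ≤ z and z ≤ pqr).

5

The interval [p|q|r, pqr] = {pqr, pq|r, pr|q, p|qr, p|q|r}, which has 5 elements.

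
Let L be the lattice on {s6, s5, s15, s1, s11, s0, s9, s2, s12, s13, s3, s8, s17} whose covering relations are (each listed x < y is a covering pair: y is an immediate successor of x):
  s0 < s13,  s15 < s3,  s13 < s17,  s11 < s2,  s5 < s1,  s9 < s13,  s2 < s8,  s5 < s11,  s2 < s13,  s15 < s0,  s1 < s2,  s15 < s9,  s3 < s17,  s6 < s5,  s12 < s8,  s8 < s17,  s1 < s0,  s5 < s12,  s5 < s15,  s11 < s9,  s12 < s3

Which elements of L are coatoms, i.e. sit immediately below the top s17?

The coatoms are exactly the elements covered by s17: s13, s3, s8.

s13, s3, s8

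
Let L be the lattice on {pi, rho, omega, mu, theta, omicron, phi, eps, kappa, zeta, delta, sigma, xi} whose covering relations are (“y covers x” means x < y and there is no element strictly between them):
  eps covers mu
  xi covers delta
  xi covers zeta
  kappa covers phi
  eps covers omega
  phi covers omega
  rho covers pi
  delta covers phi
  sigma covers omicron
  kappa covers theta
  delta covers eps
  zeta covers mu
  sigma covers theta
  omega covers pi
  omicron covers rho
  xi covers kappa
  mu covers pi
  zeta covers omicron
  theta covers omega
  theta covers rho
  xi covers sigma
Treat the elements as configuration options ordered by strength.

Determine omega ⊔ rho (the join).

Common upper bounds of {omega, rho}: kappa, sigma, theta, xi.
The least among these is theta.

theta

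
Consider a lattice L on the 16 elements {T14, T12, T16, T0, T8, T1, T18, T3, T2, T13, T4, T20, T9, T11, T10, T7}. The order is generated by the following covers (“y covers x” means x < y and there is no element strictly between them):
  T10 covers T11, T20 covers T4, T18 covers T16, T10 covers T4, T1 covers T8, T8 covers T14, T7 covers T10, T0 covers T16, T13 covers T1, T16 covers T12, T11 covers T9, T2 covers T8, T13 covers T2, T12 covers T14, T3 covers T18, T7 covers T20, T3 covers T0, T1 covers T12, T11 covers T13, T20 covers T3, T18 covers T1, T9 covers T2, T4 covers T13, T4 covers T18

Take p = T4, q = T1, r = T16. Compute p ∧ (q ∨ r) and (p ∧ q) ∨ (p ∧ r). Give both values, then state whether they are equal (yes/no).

q ∨ r = T18, so p ∧ (q ∨ r) = T4 ∧ T18 = T18.
p ∧ q = T1 and p ∧ r = T16, so (p ∧ q) ∨ (p ∧ r) = T1 ∨ T16 = T18.
Equal: yes.

T18; T18; yes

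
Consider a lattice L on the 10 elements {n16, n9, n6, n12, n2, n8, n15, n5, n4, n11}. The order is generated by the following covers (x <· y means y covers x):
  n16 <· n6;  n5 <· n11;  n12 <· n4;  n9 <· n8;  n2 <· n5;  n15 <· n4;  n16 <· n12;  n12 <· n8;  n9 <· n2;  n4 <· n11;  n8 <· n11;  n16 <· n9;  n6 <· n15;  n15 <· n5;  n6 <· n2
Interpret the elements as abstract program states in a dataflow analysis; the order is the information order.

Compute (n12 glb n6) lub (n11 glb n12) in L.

n12

n12 ∧ n6 = n16
n11 ∧ n12 = n12
n16 ∨ n12 = n12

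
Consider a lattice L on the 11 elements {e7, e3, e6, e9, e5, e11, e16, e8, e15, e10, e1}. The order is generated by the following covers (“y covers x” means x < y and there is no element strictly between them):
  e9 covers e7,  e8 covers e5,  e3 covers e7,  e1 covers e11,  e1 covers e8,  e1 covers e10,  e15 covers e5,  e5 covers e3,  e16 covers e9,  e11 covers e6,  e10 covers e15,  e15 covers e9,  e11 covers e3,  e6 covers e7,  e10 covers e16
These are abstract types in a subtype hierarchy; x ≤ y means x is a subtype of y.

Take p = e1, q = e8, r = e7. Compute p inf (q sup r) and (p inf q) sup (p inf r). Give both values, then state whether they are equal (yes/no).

e8; e8; yes

q sup r = e8, so p inf (q sup r) = e1 inf e8 = e8.
p inf q = e8 and p inf r = e7, so (p inf q) sup (p inf r) = e8 sup e7 = e8.
Equal: yes.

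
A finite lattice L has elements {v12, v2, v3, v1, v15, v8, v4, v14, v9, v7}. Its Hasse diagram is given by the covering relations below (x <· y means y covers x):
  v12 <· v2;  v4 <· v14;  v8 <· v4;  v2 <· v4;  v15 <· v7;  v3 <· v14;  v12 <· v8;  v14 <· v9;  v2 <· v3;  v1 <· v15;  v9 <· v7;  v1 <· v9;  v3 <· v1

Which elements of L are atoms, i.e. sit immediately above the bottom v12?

The atoms are exactly the elements that cover v12: v2, v8.

v2, v8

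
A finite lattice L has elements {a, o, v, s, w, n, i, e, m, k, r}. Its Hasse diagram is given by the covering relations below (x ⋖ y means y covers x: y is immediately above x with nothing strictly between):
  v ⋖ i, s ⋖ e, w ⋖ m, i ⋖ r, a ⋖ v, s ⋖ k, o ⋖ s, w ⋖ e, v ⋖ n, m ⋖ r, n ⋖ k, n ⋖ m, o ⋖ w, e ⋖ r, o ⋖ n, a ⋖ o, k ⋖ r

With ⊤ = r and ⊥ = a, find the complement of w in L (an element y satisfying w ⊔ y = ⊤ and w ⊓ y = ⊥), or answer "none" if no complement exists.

Need y with w ∨ y = r and w ∧ y = a.
Checking each element gives: i.

i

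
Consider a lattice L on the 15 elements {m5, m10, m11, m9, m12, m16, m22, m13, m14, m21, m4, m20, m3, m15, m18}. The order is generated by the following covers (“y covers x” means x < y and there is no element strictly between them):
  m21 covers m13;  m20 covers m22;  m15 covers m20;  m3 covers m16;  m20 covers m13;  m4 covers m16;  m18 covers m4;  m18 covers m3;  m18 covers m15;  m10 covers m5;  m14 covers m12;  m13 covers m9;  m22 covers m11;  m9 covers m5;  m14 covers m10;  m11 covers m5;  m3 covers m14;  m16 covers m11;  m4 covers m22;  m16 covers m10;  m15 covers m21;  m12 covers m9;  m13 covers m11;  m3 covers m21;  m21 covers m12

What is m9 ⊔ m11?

m13

Common upper bounds of {m9, m11}: m13, m15, m18, m20, m21, m3.
The least among these is m13.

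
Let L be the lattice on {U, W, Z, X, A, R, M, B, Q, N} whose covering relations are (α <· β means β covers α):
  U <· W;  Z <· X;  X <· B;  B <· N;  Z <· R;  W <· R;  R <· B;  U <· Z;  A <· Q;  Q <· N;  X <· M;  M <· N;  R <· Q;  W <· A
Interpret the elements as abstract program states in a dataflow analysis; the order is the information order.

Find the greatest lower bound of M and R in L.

Common lower bounds of {M, R}: U, Z.
The greatest among these is Z.

Z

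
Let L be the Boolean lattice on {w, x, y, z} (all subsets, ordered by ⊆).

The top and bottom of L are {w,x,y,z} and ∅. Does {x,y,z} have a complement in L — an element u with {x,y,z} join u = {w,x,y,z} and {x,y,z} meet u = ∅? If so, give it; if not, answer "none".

Need u with {x,y,z} ∨ u = {w,x,y,z} and {x,y,z} ∧ u = ∅.
Checking each element gives: {w}.

{w}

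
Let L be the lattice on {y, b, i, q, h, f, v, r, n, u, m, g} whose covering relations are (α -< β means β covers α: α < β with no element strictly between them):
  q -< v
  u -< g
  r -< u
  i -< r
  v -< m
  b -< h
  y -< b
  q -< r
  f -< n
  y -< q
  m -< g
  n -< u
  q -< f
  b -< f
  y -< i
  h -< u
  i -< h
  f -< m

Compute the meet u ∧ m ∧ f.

Common lower bounds of {u, m, f}: b, f, q, y.
The greatest among these is f.

f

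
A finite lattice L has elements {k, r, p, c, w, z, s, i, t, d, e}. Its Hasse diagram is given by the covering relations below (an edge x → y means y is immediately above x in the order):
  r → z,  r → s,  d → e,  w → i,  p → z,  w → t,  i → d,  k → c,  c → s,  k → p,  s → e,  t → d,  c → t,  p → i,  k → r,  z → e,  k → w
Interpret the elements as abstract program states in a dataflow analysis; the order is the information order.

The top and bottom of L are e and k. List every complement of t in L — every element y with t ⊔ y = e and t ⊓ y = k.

Need y with t ∨ y = e and t ∧ y = k.
Checking each element gives: r, z.

r, z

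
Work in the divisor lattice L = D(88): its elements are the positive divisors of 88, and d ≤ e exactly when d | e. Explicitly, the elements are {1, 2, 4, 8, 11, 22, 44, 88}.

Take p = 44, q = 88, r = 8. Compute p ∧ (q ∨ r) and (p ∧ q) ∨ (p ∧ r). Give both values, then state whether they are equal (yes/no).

q ∨ r = 88, so p ∧ (q ∨ r) = 44 ∧ 88 = 44.
p ∧ q = 44 and p ∧ r = 4, so (p ∧ q) ∨ (p ∧ r) = 44 ∨ 4 = 44.
Equal: yes.

44; 44; yes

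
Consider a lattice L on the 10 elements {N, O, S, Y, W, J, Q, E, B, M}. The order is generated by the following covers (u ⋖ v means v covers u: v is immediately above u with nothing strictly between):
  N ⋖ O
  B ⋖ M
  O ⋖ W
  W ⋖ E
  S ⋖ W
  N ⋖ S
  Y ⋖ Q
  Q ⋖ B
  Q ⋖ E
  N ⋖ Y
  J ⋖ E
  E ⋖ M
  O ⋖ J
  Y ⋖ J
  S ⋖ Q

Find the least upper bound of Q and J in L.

Common upper bounds of {Q, J}: E, M.
The least among these is E.

E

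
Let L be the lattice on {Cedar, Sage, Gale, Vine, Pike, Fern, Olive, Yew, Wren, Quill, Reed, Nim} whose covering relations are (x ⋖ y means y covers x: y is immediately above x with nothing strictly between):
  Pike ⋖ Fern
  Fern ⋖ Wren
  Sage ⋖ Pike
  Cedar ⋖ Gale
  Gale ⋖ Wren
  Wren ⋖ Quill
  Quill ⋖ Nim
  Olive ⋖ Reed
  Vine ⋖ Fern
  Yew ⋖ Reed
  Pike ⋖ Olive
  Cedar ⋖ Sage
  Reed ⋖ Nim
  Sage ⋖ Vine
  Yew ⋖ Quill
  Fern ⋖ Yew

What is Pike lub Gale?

Wren

Common upper bounds of {Pike, Gale}: Nim, Quill, Wren.
The least among these is Wren.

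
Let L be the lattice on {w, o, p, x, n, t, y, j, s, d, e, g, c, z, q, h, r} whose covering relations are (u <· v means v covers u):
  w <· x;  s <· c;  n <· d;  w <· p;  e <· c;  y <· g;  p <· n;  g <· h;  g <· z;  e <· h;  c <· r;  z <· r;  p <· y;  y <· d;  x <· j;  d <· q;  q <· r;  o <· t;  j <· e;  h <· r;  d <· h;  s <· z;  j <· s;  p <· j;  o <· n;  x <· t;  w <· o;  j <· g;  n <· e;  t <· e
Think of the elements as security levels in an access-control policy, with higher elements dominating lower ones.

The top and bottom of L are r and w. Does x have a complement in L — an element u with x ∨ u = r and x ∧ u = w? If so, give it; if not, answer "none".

Need u with x ∨ u = r and x ∧ u = w.
Checking each element gives: q.

q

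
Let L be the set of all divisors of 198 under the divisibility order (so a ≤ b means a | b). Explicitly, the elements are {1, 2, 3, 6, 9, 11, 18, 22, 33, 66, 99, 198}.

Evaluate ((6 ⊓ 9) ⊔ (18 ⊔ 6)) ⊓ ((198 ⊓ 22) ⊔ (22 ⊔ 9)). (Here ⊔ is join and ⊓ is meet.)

6 ∧ 9 = 3
18 ∨ 6 = 18
3 ∨ 18 = 18
198 ∧ 22 = 22
22 ∨ 9 = 198
22 ∨ 198 = 198
18 ∧ 198 = 18

18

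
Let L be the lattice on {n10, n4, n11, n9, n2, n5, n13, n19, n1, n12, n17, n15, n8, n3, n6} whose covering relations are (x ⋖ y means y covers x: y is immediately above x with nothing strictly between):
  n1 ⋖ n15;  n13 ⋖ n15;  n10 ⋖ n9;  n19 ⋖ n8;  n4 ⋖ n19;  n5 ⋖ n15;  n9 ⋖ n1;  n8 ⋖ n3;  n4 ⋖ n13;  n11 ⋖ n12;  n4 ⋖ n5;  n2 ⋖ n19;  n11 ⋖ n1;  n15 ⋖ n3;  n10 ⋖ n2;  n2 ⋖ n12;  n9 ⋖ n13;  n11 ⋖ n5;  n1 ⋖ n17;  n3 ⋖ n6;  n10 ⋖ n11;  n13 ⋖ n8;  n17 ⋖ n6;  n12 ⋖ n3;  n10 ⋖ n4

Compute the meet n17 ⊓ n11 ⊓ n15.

n11

Common lower bounds of {n17, n11, n15}: n10, n11.
The greatest among these is n11.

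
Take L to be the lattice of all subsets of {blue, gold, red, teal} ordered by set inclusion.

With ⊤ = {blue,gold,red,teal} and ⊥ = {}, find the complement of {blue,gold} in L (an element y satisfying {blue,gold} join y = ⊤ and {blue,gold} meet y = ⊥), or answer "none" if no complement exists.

Need y with {blue,gold} ∨ y = {blue,gold,red,teal} and {blue,gold} ∧ y = {}.
Checking each element gives: {red,teal}.

{red,teal}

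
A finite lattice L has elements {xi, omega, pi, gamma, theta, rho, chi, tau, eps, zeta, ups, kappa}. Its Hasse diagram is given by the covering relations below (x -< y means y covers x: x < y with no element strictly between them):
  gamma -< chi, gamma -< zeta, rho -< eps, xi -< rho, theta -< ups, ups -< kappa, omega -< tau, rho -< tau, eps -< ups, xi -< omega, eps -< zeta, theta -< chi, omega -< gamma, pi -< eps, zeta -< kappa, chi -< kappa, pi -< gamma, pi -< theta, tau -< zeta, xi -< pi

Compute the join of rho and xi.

rho

Common upper bounds of {rho, xi}: eps, kappa, rho, tau, ups, zeta.
The least among these is rho.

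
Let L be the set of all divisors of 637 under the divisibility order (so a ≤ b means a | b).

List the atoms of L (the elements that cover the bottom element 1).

13, 7

The atoms are exactly the elements that cover 1: 13, 7.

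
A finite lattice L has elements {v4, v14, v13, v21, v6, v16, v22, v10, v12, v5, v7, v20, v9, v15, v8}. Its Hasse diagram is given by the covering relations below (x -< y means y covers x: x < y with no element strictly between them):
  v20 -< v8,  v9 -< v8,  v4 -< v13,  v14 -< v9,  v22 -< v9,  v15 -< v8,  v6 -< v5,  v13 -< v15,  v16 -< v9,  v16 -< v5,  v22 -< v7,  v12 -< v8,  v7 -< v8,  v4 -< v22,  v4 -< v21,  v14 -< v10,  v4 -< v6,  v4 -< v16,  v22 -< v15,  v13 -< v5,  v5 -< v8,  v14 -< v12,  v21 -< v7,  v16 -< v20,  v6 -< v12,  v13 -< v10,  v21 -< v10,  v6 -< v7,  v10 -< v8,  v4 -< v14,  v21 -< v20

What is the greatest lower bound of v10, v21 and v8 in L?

v21

Common lower bounds of {v10, v21, v8}: v21, v4.
The greatest among these is v21.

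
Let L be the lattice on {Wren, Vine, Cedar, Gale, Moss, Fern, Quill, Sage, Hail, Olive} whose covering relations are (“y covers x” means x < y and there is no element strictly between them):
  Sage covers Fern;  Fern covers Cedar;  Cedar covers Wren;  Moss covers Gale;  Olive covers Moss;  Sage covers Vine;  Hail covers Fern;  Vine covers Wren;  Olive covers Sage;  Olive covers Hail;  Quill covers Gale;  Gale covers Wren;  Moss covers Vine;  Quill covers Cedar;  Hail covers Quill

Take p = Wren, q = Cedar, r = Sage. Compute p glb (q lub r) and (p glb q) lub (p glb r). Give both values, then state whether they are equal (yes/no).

q lub r = Sage, so p glb (q lub r) = Wren glb Sage = Wren.
p glb q = Wren and p glb r = Wren, so (p glb q) lub (p glb r) = Wren lub Wren = Wren.
Equal: yes.

Wren; Wren; yes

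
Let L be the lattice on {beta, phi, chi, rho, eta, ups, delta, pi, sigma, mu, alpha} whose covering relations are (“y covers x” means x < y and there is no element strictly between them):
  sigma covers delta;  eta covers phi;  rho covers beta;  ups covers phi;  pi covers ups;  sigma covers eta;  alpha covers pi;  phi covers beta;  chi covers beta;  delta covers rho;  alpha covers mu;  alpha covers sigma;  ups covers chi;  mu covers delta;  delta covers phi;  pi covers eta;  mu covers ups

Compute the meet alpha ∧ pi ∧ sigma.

eta

Common lower bounds of {alpha, pi, sigma}: beta, eta, phi.
The greatest among these is eta.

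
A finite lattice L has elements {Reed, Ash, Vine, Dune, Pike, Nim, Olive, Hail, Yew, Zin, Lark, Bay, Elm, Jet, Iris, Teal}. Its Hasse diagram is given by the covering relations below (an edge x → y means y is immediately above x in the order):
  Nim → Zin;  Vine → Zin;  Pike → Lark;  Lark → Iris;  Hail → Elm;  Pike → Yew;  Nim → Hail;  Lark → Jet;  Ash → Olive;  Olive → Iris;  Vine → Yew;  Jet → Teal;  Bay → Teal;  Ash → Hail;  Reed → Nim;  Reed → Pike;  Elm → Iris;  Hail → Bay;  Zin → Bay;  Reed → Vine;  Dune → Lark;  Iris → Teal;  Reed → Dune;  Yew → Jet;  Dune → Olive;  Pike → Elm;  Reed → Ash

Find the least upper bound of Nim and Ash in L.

Hail

Common upper bounds of {Nim, Ash}: Bay, Elm, Hail, Iris, Teal.
The least among these is Hail.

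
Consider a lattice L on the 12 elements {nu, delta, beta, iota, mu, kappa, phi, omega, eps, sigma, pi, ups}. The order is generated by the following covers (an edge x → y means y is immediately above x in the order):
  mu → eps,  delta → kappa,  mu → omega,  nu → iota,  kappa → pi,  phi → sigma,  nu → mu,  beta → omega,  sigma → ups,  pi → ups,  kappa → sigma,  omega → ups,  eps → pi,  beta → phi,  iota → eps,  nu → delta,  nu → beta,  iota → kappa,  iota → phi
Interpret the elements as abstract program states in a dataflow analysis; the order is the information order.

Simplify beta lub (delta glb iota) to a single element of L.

delta ∧ iota = nu
beta ∨ nu = beta

beta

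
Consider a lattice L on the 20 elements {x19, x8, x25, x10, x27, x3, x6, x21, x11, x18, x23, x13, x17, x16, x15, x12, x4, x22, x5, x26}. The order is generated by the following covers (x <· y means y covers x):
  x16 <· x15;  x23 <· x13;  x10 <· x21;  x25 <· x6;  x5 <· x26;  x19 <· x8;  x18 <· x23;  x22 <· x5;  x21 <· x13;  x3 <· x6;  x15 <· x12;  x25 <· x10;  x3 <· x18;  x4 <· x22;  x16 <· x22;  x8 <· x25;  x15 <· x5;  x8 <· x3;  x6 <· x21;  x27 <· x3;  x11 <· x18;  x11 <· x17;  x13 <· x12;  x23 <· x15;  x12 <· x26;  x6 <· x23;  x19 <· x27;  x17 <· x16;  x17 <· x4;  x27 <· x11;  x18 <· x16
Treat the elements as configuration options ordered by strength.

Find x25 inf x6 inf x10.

x25

Common lower bounds of {x25, x6, x10}: x19, x25, x8.
The greatest among these is x25.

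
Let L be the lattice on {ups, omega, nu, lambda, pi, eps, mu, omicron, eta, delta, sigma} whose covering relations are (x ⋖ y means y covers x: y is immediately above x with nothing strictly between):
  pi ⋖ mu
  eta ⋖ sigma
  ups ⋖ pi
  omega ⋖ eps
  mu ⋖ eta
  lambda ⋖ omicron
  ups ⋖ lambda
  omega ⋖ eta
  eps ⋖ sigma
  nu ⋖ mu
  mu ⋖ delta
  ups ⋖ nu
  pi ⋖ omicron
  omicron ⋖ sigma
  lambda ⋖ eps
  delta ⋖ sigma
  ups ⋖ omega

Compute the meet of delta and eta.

mu

Common lower bounds of {delta, eta}: mu, nu, pi, ups.
The greatest among these is mu.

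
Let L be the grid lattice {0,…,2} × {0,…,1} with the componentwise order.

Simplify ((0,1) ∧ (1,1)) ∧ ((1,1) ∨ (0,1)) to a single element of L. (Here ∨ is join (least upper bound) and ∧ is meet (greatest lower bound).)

(0,1)

(0,1) ∧ (1,1) = (0,1)
(1,1) ∨ (0,1) = (1,1)
(0,1) ∧ (1,1) = (0,1)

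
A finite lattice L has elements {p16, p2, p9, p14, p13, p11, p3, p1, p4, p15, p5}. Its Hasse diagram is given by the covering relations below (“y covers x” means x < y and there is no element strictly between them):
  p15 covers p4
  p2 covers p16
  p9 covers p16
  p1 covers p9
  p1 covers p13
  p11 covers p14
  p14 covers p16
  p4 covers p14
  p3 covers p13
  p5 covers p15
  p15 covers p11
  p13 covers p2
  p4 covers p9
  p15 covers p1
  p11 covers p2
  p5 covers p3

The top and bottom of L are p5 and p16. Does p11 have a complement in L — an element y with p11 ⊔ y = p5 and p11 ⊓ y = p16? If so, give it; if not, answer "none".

For every candidate y, either p11 ∨ y ≠ p5 or p11 ∧ y ≠ p16; no complement exists.

none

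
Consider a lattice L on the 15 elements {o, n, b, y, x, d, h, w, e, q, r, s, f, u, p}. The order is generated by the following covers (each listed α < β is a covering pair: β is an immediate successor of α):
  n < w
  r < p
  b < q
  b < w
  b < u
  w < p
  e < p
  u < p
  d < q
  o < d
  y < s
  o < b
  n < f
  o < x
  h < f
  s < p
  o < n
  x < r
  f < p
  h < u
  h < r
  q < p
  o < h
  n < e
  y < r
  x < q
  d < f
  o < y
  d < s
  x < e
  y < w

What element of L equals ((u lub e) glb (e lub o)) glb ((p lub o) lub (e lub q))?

u ∨ e = p
e ∨ o = e
p ∧ e = e
p ∨ o = p
e ∨ q = p
p ∨ p = p
e ∧ p = e

e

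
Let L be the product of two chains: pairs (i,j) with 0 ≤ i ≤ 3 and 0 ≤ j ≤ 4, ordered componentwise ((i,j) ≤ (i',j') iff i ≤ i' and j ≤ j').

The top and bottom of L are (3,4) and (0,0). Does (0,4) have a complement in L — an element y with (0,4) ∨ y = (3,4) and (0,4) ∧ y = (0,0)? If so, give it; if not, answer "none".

(3,0)

Need y with (0,4) ∨ y = (3,4) and (0,4) ∧ y = (0,0).
Checking each element gives: (3,0).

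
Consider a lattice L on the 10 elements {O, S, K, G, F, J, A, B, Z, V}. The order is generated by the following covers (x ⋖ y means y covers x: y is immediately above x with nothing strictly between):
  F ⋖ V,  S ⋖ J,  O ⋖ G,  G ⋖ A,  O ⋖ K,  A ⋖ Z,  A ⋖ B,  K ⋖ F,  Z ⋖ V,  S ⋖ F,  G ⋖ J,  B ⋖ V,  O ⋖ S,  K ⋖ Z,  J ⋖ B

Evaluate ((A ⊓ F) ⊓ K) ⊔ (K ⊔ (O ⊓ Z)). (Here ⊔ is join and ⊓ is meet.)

A ∧ F = O
O ∧ K = O
O ∧ Z = O
K ∨ O = K
O ∨ K = K

K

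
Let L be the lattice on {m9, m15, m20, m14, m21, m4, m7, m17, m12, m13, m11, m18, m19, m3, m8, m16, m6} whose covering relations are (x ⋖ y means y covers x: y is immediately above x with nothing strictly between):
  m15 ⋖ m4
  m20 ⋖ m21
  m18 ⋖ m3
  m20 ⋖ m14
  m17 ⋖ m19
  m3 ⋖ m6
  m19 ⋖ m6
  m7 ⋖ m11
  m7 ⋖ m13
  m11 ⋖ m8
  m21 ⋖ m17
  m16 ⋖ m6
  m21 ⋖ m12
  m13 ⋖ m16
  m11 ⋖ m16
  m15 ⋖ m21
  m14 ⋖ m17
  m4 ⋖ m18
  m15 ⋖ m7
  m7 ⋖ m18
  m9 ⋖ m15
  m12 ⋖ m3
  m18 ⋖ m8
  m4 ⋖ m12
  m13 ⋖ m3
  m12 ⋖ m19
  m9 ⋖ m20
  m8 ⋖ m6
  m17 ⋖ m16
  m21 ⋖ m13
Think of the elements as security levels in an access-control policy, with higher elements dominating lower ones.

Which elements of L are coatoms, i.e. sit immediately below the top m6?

m16, m19, m3, m8

The coatoms are exactly the elements covered by m6: m16, m19, m3, m8.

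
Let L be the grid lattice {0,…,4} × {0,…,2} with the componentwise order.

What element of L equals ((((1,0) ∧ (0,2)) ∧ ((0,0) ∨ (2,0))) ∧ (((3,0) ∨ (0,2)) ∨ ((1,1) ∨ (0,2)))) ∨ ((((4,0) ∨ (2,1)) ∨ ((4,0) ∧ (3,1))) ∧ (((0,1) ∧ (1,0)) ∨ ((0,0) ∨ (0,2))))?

(1,0) ∧ (0,2) = (0,0)
(0,0) ∨ (2,0) = (2,0)
(0,0) ∧ (2,0) = (0,0)
(3,0) ∨ (0,2) = (3,2)
(1,1) ∨ (0,2) = (1,2)
(3,2) ∨ (1,2) = (3,2)
(0,0) ∧ (3,2) = (0,0)
(4,0) ∨ (2,1) = (4,1)
(4,0) ∧ (3,1) = (3,0)
(4,1) ∨ (3,0) = (4,1)
(0,1) ∧ (1,0) = (0,0)
(0,0) ∨ (0,2) = (0,2)
(0,0) ∨ (0,2) = (0,2)
(4,1) ∧ (0,2) = (0,1)
(0,0) ∨ (0,1) = (0,1)

(0,1)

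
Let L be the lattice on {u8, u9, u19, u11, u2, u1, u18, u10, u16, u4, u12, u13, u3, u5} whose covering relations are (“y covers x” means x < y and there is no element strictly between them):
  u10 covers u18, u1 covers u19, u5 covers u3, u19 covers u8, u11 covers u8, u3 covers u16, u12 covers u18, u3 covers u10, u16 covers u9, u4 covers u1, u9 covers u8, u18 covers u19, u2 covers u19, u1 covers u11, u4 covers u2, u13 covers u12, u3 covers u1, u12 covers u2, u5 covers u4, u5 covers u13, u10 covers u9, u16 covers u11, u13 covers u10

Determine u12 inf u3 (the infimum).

Common lower bounds of {u12, u3}: u18, u19, u8.
The greatest among these is u18.

u18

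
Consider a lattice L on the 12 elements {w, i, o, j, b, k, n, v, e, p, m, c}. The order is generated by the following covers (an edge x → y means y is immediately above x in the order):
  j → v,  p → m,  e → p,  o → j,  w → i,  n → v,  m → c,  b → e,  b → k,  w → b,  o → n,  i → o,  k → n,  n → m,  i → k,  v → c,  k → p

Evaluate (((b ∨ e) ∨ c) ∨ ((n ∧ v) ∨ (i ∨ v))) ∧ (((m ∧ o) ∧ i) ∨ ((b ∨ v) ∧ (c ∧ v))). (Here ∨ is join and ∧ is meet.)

b ∨ e = e
e ∨ c = c
n ∧ v = n
i ∨ v = v
n ∨ v = v
c ∨ v = c
m ∧ o = o
o ∧ i = i
b ∨ v = v
c ∧ v = v
v ∧ v = v
i ∨ v = v
c ∧ v = v

v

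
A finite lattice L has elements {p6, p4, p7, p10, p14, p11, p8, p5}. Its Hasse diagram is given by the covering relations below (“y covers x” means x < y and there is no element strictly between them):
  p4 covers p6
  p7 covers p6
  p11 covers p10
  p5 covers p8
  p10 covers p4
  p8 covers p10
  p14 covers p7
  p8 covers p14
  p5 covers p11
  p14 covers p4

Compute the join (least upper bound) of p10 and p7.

Common upper bounds of {p10, p7}: p5, p8.
The least among these is p8.

p8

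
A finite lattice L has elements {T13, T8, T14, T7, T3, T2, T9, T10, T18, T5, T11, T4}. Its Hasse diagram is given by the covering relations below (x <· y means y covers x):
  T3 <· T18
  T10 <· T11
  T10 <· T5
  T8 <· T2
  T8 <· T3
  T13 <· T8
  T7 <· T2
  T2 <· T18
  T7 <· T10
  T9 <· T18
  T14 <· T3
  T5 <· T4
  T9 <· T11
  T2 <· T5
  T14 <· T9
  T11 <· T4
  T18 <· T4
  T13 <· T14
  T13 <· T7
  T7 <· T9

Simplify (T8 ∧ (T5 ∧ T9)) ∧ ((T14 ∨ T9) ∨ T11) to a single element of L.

T13

T5 ∧ T9 = T7
T8 ∧ T7 = T13
T14 ∨ T9 = T9
T9 ∨ T11 = T11
T13 ∧ T11 = T13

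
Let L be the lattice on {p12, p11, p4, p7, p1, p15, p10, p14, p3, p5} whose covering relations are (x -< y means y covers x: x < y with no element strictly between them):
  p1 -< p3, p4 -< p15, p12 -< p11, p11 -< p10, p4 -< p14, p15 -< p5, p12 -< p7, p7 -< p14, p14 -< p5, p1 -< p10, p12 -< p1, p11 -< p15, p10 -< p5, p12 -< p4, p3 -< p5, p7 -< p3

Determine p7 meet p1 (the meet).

p12

Common lower bounds of {p7, p1}: p12.
The greatest among these is p12.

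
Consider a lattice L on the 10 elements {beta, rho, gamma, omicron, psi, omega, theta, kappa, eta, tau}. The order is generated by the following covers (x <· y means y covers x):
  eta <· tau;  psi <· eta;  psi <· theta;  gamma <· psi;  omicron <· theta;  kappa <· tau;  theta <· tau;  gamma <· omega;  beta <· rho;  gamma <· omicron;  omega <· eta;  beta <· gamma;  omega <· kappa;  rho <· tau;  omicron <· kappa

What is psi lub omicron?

theta

Common upper bounds of {psi, omicron}: tau, theta.
The least among these is theta.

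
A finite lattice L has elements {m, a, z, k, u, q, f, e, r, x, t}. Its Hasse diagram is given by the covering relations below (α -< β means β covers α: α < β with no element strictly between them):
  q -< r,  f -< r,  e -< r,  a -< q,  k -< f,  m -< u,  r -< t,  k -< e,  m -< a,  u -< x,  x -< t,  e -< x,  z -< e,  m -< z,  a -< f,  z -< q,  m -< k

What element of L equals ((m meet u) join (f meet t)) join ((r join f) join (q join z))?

r

m ∧ u = m
f ∧ t = f
m ∨ f = f
r ∨ f = r
q ∨ z = q
r ∨ q = r
f ∨ r = r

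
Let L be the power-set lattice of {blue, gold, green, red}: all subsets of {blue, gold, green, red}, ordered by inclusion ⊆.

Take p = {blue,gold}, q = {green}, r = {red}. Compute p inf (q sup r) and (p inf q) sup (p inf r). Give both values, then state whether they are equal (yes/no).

∅; ∅; yes

q sup r = {green,red}, so p inf (q sup r) = {blue,gold} inf {green,red} = ∅.
p inf q = ∅ and p inf r = ∅, so (p inf q) sup (p inf r) = ∅ sup ∅ = ∅.
Equal: yes.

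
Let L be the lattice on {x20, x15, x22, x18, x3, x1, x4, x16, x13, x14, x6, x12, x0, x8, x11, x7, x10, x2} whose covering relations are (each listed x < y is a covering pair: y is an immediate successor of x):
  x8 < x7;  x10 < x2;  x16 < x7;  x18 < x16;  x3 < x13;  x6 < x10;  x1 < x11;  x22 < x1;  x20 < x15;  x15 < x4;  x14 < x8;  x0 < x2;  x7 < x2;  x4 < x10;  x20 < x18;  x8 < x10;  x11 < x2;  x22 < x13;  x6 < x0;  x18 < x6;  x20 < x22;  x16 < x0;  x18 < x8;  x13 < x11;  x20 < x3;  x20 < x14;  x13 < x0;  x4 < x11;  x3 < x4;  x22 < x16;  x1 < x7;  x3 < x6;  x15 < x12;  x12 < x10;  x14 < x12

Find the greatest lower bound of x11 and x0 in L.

x13

Common lower bounds of {x11, x0}: x13, x20, x22, x3.
The greatest among these is x13.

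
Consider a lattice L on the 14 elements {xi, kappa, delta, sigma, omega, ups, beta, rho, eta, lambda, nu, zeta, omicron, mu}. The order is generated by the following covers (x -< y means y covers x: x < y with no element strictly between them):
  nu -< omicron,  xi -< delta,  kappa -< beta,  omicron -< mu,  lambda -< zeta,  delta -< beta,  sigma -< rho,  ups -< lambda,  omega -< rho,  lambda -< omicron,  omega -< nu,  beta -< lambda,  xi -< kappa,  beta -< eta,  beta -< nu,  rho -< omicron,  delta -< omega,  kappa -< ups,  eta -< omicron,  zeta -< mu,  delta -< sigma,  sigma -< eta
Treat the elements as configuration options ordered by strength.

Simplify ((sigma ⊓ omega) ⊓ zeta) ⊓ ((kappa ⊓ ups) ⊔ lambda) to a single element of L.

sigma ∧ omega = delta
delta ∧ zeta = delta
kappa ∧ ups = kappa
kappa ∨ lambda = lambda
delta ∧ lambda = delta

delta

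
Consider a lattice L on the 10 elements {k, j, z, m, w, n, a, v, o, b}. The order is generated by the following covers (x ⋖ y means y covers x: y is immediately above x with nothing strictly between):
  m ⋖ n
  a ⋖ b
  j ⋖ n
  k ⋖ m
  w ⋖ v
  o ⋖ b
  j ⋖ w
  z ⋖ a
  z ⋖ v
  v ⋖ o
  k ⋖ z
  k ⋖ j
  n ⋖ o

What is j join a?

b

Common upper bounds of {j, a}: b.
The least among these is b.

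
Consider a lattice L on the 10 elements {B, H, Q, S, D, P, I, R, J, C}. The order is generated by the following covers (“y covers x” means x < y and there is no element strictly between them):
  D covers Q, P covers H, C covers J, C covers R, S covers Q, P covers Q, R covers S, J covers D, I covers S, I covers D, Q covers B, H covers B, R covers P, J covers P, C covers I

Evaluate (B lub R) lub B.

B ∨ R = R
R ∨ B = R

R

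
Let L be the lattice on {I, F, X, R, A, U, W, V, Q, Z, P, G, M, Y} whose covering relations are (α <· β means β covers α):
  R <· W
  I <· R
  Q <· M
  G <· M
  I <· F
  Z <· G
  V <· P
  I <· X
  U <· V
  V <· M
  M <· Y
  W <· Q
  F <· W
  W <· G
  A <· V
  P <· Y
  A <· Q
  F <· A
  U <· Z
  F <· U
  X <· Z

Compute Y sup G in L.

Y ∨ G = Y

Y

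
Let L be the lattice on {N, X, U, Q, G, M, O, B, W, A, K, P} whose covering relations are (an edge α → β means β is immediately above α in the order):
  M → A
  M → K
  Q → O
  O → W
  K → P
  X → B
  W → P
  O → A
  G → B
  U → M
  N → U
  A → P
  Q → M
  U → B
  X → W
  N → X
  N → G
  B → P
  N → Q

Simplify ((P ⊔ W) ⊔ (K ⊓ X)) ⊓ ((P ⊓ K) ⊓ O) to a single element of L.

Q

P ∨ W = P
K ∧ X = N
P ∨ N = P
P ∧ K = K
K ∧ O = Q
P ∧ Q = Q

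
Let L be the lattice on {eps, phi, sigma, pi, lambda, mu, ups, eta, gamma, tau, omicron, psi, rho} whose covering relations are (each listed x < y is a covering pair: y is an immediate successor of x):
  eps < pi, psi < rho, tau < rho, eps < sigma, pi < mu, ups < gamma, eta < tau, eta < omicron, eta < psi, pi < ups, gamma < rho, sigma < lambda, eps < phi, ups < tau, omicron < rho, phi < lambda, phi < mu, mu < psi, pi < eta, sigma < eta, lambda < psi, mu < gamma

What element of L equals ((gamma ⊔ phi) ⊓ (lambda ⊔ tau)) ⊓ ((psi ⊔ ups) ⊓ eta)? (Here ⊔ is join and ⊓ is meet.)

gamma ∨ phi = gamma
lambda ∨ tau = rho
gamma ∧ rho = gamma
psi ∨ ups = rho
rho ∧ eta = eta
gamma ∧ eta = pi

pi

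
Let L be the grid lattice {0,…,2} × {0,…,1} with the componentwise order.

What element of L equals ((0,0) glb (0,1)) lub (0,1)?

(0,0) ∧ (0,1) = (0,0)
(0,0) ∨ (0,1) = (0,1)

(0,1)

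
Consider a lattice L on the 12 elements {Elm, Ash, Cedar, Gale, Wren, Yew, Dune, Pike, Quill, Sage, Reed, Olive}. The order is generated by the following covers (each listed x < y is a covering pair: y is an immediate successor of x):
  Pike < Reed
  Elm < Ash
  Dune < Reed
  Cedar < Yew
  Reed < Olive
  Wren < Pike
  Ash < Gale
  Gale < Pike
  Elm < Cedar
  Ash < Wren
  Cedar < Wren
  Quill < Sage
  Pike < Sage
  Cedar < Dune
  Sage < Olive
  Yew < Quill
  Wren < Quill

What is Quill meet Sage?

Common lower bounds of {Quill, Sage}: Ash, Cedar, Elm, Quill, Wren, Yew.
The greatest among these is Quill.

Quill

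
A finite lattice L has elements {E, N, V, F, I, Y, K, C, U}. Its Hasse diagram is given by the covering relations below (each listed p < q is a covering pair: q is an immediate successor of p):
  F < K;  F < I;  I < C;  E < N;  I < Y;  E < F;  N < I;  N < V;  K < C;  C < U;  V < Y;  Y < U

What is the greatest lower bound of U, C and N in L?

Common lower bounds of {U, C, N}: E, N.
The greatest among these is N.

N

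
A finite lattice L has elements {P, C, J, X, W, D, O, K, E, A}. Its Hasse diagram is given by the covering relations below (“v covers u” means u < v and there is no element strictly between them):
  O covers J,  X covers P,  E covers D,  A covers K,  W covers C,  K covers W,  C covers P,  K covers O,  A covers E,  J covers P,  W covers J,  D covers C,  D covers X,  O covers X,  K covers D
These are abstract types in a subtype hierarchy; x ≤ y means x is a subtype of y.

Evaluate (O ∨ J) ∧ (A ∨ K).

O ∨ J = O
A ∨ K = A
O ∧ A = O

O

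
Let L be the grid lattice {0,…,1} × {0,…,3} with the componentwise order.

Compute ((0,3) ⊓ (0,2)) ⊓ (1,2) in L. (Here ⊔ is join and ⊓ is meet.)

(0,3) ∧ (0,2) = (0,2)
(0,2) ∧ (1,2) = (0,2)

(0,2)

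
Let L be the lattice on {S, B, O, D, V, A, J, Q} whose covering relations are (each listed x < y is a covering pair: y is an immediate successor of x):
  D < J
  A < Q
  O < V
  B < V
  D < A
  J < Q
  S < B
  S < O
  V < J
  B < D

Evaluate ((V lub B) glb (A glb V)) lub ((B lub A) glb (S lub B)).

B

V ∨ B = V
A ∧ V = B
V ∧ B = B
B ∨ A = A
S ∨ B = B
A ∧ B = B
B ∨ B = B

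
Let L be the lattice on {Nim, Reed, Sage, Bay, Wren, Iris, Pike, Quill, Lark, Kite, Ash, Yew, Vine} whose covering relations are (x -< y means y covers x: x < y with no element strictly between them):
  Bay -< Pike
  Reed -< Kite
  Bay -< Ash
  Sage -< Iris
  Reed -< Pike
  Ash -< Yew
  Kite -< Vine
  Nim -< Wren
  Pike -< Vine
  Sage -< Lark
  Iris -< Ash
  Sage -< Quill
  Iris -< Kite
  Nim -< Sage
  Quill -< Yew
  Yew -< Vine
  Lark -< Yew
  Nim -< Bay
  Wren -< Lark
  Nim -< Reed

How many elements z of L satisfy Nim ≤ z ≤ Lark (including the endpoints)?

4

The interval [Nim, Lark] = {Lark, Nim, Sage, Wren}, which has 4 elements.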